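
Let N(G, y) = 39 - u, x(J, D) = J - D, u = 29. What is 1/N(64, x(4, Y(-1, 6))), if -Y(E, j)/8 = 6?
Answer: ⅒ ≈ 0.10000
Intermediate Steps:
Y(E, j) = -48 (Y(E, j) = -8*6 = -48)
N(G, y) = 10 (N(G, y) = 39 - 1*29 = 39 - 29 = 10)
1/N(64, x(4, Y(-1, 6))) = 1/10 = ⅒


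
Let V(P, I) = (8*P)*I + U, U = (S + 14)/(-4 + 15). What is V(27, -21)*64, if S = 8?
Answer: -290176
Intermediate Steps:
U = 2 (U = (8 + 14)/(-4 + 15) = 22/11 = 22*(1/11) = 2)
V(P, I) = 2 + 8*I*P (V(P, I) = (8*P)*I + 2 = 8*I*P + 2 = 2 + 8*I*P)
V(27, -21)*64 = (2 + 8*(-21)*27)*64 = (2 - 4536)*64 = -4534*64 = -290176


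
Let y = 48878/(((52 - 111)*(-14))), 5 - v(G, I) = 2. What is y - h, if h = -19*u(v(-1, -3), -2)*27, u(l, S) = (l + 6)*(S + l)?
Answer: 1931260/413 ≈ 4676.2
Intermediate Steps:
v(G, I) = 3 (v(G, I) = 5 - 1*2 = 5 - 2 = 3)
u(l, S) = (6 + l)*(S + l)
y = 24439/413 (y = 48878/((-59*(-14))) = 48878/826 = 48878*(1/826) = 24439/413 ≈ 59.174)
h = -4617 (h = -19*(3² + 6*(-2) + 6*3 - 2*3)*27 = -19*(9 - 12 + 18 - 6)*27 = -19*9*27 = -171*27 = -4617)
y - h = 24439/413 - 1*(-4617) = 24439/413 + 4617 = 1931260/413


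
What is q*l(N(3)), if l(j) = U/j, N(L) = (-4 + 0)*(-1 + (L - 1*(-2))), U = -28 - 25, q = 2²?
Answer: 53/4 ≈ 13.250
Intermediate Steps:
q = 4
U = -53
N(L) = -4 - 4*L (N(L) = -4*(-1 + (L + 2)) = -4*(-1 + (2 + L)) = -4*(1 + L) = -4 - 4*L)
l(j) = -53/j
q*l(N(3)) = 4*(-53/(-4 - 4*3)) = 4*(-53/(-4 - 12)) = 4*(-53/(-16)) = 4*(-53*(-1/16)) = 4*(53/16) = 53/4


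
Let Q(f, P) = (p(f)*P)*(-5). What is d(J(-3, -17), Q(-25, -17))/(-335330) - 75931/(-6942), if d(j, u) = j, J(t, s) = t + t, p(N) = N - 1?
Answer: 12730991941/1163930430 ≈ 10.938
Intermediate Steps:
p(N) = -1 + N
Q(f, P) = -5*P*(-1 + f) (Q(f, P) = ((-1 + f)*P)*(-5) = (P*(-1 + f))*(-5) = -5*P*(-1 + f))
J(t, s) = 2*t
d(J(-3, -17), Q(-25, -17))/(-335330) - 75931/(-6942) = (2*(-3))/(-335330) - 75931/(-6942) = -6*(-1/335330) - 75931*(-1/6942) = 3/167665 + 75931/6942 = 12730991941/1163930430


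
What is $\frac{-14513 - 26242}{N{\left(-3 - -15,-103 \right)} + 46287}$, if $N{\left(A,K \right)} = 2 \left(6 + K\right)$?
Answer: $- \frac{40755}{46093} \approx -0.88419$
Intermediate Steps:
$N{\left(A,K \right)} = 12 + 2 K$
$\frac{-14513 - 26242}{N{\left(-3 - -15,-103 \right)} + 46287} = \frac{-14513 - 26242}{\left(12 + 2 \left(-103\right)\right) + 46287} = - \frac{40755}{\left(12 - 206\right) + 46287} = - \frac{40755}{-194 + 46287} = - \frac{40755}{46093}$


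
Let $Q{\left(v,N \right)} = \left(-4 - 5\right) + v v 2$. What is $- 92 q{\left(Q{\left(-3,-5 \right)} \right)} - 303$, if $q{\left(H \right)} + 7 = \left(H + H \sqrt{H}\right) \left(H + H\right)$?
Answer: $-59275$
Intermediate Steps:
$Q{\left(v,N \right)} = -9 + 2 v^{2}$ ($Q{\left(v,N \right)} = -9 + v^{2} \cdot 2 = -9 + 2 v^{2}$)
$q{\left(H \right)} = -7 + 2 H \left(H + H^{\frac{3}{2}}\right)$ ($q{\left(H \right)} = -7 + \left(H + H \sqrt{H}\right) \left(H + H\right) = -7 + \left(H + H^{\frac{3}{2}}\right) 2 H = -7 + 2 H \left(H + H^{\frac{3}{2}}\right)$)
$- 92 q{\left(Q{\left(-3,-5 \right)} \right)} - 303 = - 92 \left(-7 + 2 \left(-9 + 2 \left(-3\right)^{2}\right)^{2} + 2 \left(-9 + 2 \left(-3\right)^{2}\right)^{\frac{5}{2}}\right) - 303 = - 92 \left(-7 + 2 \left(-9 + 2 \cdot 9\right)^{2} + 2 \left(-9 + 2 \cdot 9\right)^{\frac{5}{2}}\right) - 303 = - 92 \left(-7 + 2 \left(-9 + 18\right)^{2} + 2 \left(-9 + 18\right)^{\frac{5}{2}}\right) - 303 = - 92 \left(-7 + 2 \cdot 9^{2} + 2 \cdot 9^{\frac{5}{2}}\right) - 303 = - 92 \left(-7 + 2 \cdot 81 + 2 \cdot 243\right) - 303 = - 92 \left(-7 + 162 + 486\right) - 303 = \left(-92\right) 641 - 303 = -58972 - 303 = -59275$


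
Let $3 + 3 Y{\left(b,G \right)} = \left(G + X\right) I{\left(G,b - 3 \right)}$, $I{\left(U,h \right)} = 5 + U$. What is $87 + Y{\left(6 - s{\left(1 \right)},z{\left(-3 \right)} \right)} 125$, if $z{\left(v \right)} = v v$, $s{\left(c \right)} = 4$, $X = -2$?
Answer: $\frac{12136}{3} \approx 4045.3$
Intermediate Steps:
$z{\left(v \right)} = v^{2}$
$Y{\left(b,G \right)} = -1 + \frac{\left(-2 + G\right) \left(5 + G\right)}{3}$ ($Y{\left(b,G \right)} = -1 + \frac{\left(G - 2\right) \left(5 + G\right)}{3} = -1 + \frac{\left(-2 + G\right) \left(5 + G\right)}{3}$)
$87 + Y{\left(6 - s{\left(1 \right)},z{\left(-3 \right)} \right)} 125 = 87 + \left(- \frac{13}{3} + \left(-3\right)^{2} + \frac{\left(\left(-3\right)^{2}\right)^{2}}{3}\right) 125 = 87 + \left(- \frac{13}{3} + 9 + \frac{9^{2}}{3}\right) 125 = 87 + \left(- \frac{13}{3} + 9 + \frac{1}{3} \cdot 81\right) 125 = 87 + \left(- \frac{13}{3} + 9 + 27\right) 125 = 87 + \frac{95}{3} \cdot 125 = 87 + \frac{11875}{3} = \frac{12136}{3}$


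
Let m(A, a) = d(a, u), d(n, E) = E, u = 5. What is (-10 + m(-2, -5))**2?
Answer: 25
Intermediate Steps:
m(A, a) = 5
(-10 + m(-2, -5))**2 = (-10 + 5)**2 = (-5)**2 = 25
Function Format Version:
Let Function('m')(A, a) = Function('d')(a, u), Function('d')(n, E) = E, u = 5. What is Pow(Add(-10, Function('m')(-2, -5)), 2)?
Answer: 25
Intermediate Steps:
Function('m')(A, a) = 5
Pow(Add(-10, Function('m')(-2, -5)), 2) = Pow(Add(-10, 5), 2) = Pow(-5, 2) = 25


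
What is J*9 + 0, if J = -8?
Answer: -72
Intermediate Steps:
J*9 + 0 = -8*9 + 0 = -72 + 0 = -72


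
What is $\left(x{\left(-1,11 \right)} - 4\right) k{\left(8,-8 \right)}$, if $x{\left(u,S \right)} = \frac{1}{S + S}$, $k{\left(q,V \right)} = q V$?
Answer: $\frac{2784}{11} \approx 253.09$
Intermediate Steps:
$k{\left(q,V \right)} = V q$
$x{\left(u,S \right)} = \frac{1}{2 S}$
$\left(x{\left(-1,11 \right)} - 4\right) k{\left(8,-8 \right)} = \left(\frac{1}{2 \cdot 11} - 4\right) \left(\left(-8\right) 8\right) = \left(\frac{1}{2} \cdot \frac{1}{11} + \left(-4 + 0\right)\right) \left(-64\right) = \left(\frac{1}{22} - 4\right) \left(-64\right) = \left(- \frac{87}{22}\right) \left(-64\right) = \frac{2784}{11}$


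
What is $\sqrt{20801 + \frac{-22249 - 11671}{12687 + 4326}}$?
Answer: $\frac{\sqrt{2143150401}}{321} \approx 144.22$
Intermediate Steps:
$\sqrt{20801 + \frac{-22249 - 11671}{12687 + 4326}} = \sqrt{20801 - \frac{33920}{17013}} = \sqrt{20801 - \frac{640}{321}} = \sqrt{\frac{6676481}{321}} = \frac{\sqrt{2143150401}}{321}$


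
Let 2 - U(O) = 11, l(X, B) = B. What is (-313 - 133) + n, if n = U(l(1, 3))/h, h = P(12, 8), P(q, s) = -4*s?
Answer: -14263/32 ≈ -445.72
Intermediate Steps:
h = -32 (h = -4*8 = -32)
U(O) = -9 (U(O) = 2 - 1*11 = 2 - 11 = -9)
n = 9/32 (n = -9/(-32) = -9*(-1/32) = 9/32 ≈ 0.28125)
(-313 - 133) + n = (-313 - 133) + 9/32 = -446 + 9/32 = -14263/32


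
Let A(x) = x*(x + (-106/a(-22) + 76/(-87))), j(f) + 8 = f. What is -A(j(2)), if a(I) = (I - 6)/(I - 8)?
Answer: -146702/203 ≈ -722.67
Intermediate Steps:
a(I) = (-6 + I)/(-8 + I)
j(f) = -8 + f
A(x) = x*(-69697/609 + x) (A(x) = x*(x + (-106*(-8 - 22)/(-6 - 22) + 76/(-87))) = x*(x + (-106/(-28/(-30)) + 76*(-1/87))) = x*(x + (-106/((-1/30*(-28))) - 76/87)) = x*(x + (-106/14/15 - 76/87)) = x*(x + (-106*15/14 - 76/87)) = x*(x + (-795/7 - 76/87)) = x*(x - 69697/609) = x*(-69697/609 + x))
-A(j(2)) = -(-8 + 2)*(-69697 + 609*(-8 + 2))/609 = -(-6)*(-69697 + 609*(-6))/609 = -(-6)*(-69697 - 3654)/609 = -(-6)*(-73351)/609 = -1*146702/203 = -146702/203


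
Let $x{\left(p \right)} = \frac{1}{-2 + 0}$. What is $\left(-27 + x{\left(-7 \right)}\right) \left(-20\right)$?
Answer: $550$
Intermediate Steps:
$x{\left(p \right)} = - \frac{1}{2}$ ($x{\left(p \right)} = \frac{1}{-2} = - \frac{1}{2}$)
$\left(-27 + x{\left(-7 \right)}\right) \left(-20\right) = \left(-27 - \frac{1}{2}\right) \left(-20\right) = \left(- \frac{55}{2}\right) \left(-20\right) = 550$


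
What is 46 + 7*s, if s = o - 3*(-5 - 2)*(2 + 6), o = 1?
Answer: 1229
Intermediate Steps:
s = 169 (s = 1 - 3*(-5 - 2)*(2 + 6) = 1 - (-21)*8 = 1 - 3*(-56) = 1 + 168 = 169)
46 + 7*s = 46 + 7*169 = 46 + 1183 = 1229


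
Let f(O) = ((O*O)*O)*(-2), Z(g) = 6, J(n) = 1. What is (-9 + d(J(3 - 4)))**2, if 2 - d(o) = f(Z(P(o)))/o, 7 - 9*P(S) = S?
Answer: 180625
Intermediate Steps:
P(S) = 7/9 - S/9
f(O) = -2*O**3 (f(O) = (O**2*O)*(-2) = O**3*(-2) = -2*O**3)
d(o) = 2 + 432/o (d(o) = 2 - (-2*6**3)/o = 2 - (-2*216)/o = 2 - (-432)/o = 2 + 432/o)
(-9 + d(J(3 - 4)))**2 = (-9 + (2 + 432/1))**2 = (-9 + (2 + 432*1))**2 = (-9 + (2 + 432))**2 = (-9 + 434)**2 = 425**2 = 180625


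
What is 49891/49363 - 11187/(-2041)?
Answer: 654051412/100749883 ≈ 6.4918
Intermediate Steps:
49891/49363 - 11187/(-2041) = 49891*(1/49363) - 11187*(-1/2041) = 49891/49363 + 11187/2041 = 654051412/100749883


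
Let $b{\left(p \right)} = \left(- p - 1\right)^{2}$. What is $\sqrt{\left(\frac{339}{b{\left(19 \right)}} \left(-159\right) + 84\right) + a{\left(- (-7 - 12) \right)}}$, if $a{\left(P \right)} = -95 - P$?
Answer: $\frac{i \sqrt{65901}}{20} \approx 12.836 i$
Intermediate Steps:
$b{\left(p \right)} = \left(-1 - p\right)^{2}$
$\sqrt{\left(\frac{339}{b{\left(19 \right)}} \left(-159\right) + 84\right) + a{\left(- (-7 - 12) \right)}} = \sqrt{\left(\frac{339}{\left(1 + 19\right)^{2}} \left(-159\right) + 84\right) - \left(95 - \left(-7 - 12\right)\right)} = \sqrt{\left(\frac{339}{20^{2}} \left(-159\right) + 84\right) - \left(95 - -19\right)} = \sqrt{\left(\frac{339}{400} \left(-159\right) + 84\right) - 114} = \sqrt{\left(- \frac{53901}{400} + 84\right) - 114} = \sqrt{- \frac{20301}{400} - 114} = \sqrt{- \frac{65901}{400}} = \frac{i \sqrt{65901}}{20}$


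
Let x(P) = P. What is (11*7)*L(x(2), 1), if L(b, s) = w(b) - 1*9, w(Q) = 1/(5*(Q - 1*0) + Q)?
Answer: -8239/12 ≈ -686.58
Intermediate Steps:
w(Q) = 1/(6*Q) (w(Q) = 1/(5*(Q + 0) + Q) = 1/(5*Q + Q) = 1/(6*Q))
L(b, s) = -9 + 1/(6*b) (L(b, s) = 1/(6*b) - 1*9 = 1/(6*b) - 9 = -9 + 1/(6*b))
(11*7)*L(x(2), 1) = (11*7)*(-9 + (⅙)/2) = 77*(-9 + (⅙)*(½)) = 77*(-9 + 1/12) = 77*(-107/12) = -8239/12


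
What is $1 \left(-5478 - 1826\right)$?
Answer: $-7304$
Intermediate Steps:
$1 \left(-5478 - 1826\right) = 1 \left(-7304\right) = -7304$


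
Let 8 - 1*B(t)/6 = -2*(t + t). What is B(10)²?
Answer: 82944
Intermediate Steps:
B(t) = 48 + 24*t (B(t) = 48 - (-12)*(t + t) = 48 - (-12)*2*t = 48 - (-24)*t = 48 + 24*t)
B(10)² = (48 + 24*10)² = (48 + 240)² = 288² = 82944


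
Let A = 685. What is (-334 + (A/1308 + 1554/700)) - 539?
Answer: -28457381/32700 ≈ -870.26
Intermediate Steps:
(-334 + (A/1308 + 1554/700)) - 539 = (-334 + (685/1308 + 1554/700)) - 539 = (-334 + (685*(1/1308) + 1554*(1/700))) - 539 = (-334 + (685/1308 + 111/50)) - 539 = (-334 + 89719/32700) - 539 = -10832081/32700 - 539 = -28457381/32700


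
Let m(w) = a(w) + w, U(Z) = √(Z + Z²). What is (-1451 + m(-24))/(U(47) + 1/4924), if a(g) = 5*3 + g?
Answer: 7307216/54698470655 - 143922926336*√141/54698470655 ≈ -31.244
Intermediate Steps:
a(g) = 15 + g
m(w) = 15 + 2*w (m(w) = (15 + w) + w = 15 + 2*w)
(-1451 + m(-24))/(U(47) + 1/4924) = (-1451 + (15 + 2*(-24)))/(√(47*(1 + 47)) + 1/4924) = (-1451 + (15 - 48))/(√(47*48) + 1/4924) = (-1451 - 33)/(√2256 + 1/4924) = -1484/(4*√141 + 1/4924) = -1484/(1/4924 + 4*√141)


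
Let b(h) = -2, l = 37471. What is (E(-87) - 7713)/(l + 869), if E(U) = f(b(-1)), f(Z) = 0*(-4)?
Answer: -857/4260 ≈ -0.20117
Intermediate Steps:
f(Z) = 0
E(U) = 0
(E(-87) - 7713)/(l + 869) = (0 - 7713)/(37471 + 869) = -7713/38340 = -7713*1/38340 = -857/4260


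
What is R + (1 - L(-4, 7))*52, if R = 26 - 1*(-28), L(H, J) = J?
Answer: -258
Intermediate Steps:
R = 54 (R = 26 + 28 = 54)
R + (1 - L(-4, 7))*52 = 54 + (1 - 1*7)*52 = 54 + (1 - 7)*52 = 54 - 6*52 = 54 - 312 = -258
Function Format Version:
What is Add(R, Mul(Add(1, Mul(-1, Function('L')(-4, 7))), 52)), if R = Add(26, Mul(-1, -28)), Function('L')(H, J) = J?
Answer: -258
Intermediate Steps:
R = 54 (R = Add(26, 28) = 54)
Add(R, Mul(Add(1, Mul(-1, Function('L')(-4, 7))), 52)) = Add(54, Mul(Add(1, Mul(-1, 7)), 52)) = Add(54, Mul(Add(1, -7), 52)) = Add(54, Mul(-6, 52)) = Add(54, -312) = -258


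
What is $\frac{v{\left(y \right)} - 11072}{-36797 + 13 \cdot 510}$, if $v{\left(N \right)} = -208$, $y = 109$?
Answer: $\frac{11280}{30167} \approx 0.37392$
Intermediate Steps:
$\frac{v{\left(y \right)} - 11072}{-36797 + 13 \cdot 510} = \frac{-208 - 11072}{-36797 + 13 \cdot 510} = - \frac{11280}{-36797 + 6630} = - \frac{11280}{-30167} = \left(-11280\right) \left(- \frac{1}{30167}\right) = \frac{11280}{30167}$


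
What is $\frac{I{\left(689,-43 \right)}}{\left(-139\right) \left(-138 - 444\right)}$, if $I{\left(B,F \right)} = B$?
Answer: $\frac{689}{80898} \approx 0.0085169$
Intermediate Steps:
$\frac{I{\left(689,-43 \right)}}{\left(-139\right) \left(-138 - 444\right)} = \frac{689}{\left(-139\right) \left(-138 - 444\right)} = \frac{689}{\left(-139\right) \left(-582\right)} = \frac{689}{80898}$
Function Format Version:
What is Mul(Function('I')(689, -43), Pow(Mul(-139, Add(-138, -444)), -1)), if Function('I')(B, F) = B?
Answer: Rational(689, 80898) ≈ 0.0085169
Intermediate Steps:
Mul(Function('I')(689, -43), Pow(Mul(-139, Add(-138, -444)), -1)) = Mul(689, Pow(Mul(-139, Add(-138, -444)), -1)) = Mul(689, Pow(Mul(-139, -582), -1)) = Mul(689, Pow(80898, -1)) = Mul(689, Rational(1, 80898)) = Rational(689, 80898)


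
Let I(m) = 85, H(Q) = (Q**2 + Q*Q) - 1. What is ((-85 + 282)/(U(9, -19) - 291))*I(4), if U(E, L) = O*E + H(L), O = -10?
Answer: 197/4 ≈ 49.250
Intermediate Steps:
H(Q) = -1 + 2*Q**2 (H(Q) = (Q**2 + Q**2) - 1 = 2*Q**2 - 1 = -1 + 2*Q**2)
U(E, L) = -1 - 10*E + 2*L**2 (U(E, L) = -10*E + (-1 + 2*L**2) = -1 - 10*E + 2*L**2)
((-85 + 282)/(U(9, -19) - 291))*I(4) = ((-85 + 282)/((-1 - 10*9 + 2*(-19)**2) - 291))*85 = (197/((-1 - 90 + 2*361) - 291))*85 = (197/((-1 - 90 + 722) - 291))*85 = (197/(631 - 291))*85 = (197/340)*85 = 197/4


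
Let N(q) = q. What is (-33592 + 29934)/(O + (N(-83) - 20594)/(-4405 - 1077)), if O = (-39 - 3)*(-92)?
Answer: -339884/359375 ≈ -0.94576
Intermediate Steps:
O = 3864 (O = -42*(-92) = 3864)
(-33592 + 29934)/(O + (N(-83) - 20594)/(-4405 - 1077)) = (-33592 + 29934)/(3864 + (-83 - 20594)/(-4405 - 1077)) = -3658/(3864 - 20677/(-5482)) = -3658/(3864 - 20677*(-1/5482)) = -3658/(3864 + 20677/5482) = -3658/21203125/5482 = -3658*5482/21203125 = -339884/359375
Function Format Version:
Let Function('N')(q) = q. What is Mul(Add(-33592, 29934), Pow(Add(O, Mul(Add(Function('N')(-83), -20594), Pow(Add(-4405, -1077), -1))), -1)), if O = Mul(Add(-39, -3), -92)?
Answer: Rational(-339884, 359375) ≈ -0.94576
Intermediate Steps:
O = 3864 (O = Mul(-42, -92) = 3864)
Mul(Add(-33592, 29934), Pow(Add(O, Mul(Add(Function('N')(-83), -20594), Pow(Add(-4405, -1077), -1))), -1)) = Mul(Add(-33592, 29934), Pow(Add(3864, Mul(Add(-83, -20594), Pow(Add(-4405, -1077), -1))), -1)) = Mul(-3658, Pow(Add(3864, Mul(-20677, Pow(-5482, -1))), -1)) = Mul(-3658, Pow(Add(3864, Mul(-20677, Rational(-1, 5482))), -1)) = Mul(-3658, Pow(Add(3864, Rational(20677, 5482)), -1)) = Mul(-3658, Pow(Rational(21203125, 5482), -1)) = Mul(-3658, Rational(5482, 21203125)) = Rational(-339884, 359375)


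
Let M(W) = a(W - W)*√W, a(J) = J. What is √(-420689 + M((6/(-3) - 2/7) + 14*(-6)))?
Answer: I*√420689 ≈ 648.61*I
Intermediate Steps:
M(W) = 0 (M(W) = (W - W)*√W = 0*√W = 0)
√(-420689 + M((6/(-3) - 2/7) + 14*(-6))) = √(-420689 + 0) = √(-420689) = I*√420689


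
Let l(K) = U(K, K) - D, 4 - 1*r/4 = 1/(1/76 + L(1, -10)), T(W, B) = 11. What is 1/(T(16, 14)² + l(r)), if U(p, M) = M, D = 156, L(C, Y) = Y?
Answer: -759/14117 ≈ -0.053765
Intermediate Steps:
r = 12448/759 (r = 16 - 4/(1/76 - 10) = 16 - 4/(-759/76) = 16 - 4*(-76/759) = 16 + 304/759 = 12448/759 ≈ 16.401)
l(K) = -156 + K (l(K) = K - 1*156 = K - 156 = -156 + K)
1/(T(16, 14)² + l(r)) = 1/(11² + (-156 + 12448/759)) = 1/(121 - 105956/759) = 1/(-14117/759) = -759/14117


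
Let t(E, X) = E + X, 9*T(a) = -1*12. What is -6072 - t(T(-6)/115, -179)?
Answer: -2033081/345 ≈ -5893.0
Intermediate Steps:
T(a) = -4/3 (T(a) = (-1*12)/9 = (1/9)*(-12) = -4/3)
-6072 - t(T(-6)/115, -179) = -6072 - (-4/3/115 - 179) = -6072 - (-4/3*1/115 - 179) = -6072 - (-4/345 - 179) = -6072 - 1*(-61759/345) = -6072 + 61759/345 = -2033081/345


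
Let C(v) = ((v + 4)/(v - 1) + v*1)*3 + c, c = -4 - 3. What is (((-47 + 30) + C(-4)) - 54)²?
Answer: 8100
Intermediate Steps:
c = -7
C(v) = -7 + 3*v + 3*(4 + v)/(-1 + v) (C(v) = ((v + 4)/(v - 1) + v*1)*3 - 7 = ((4 + v)/(-1 + v) + v)*3 - 7 = (v + (4 + v)/(-1 + v))*3 - 7 = (3*v + 3*(4 + v)/(-1 + v)) - 7 = -7 + 3*v + 3*(4 + v)/(-1 + v))
(((-47 + 30) + C(-4)) - 54)² = (((-47 + 30) + (19 - 7*(-4) + 3*(-4)²)/(-1 - 4)) - 54)² = ((-17 + (19 + 28 + 3*16)/(-5)) - 54)² = ((-17 - (19 + 28 + 48)/5) - 54)² = ((-17 - ⅕*95) - 54)² = ((-17 - 19) - 54)² = (-36 - 54)² = (-90)² = 8100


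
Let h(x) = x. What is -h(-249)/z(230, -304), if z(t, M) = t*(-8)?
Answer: -249/1840 ≈ -0.13533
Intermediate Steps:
z(t, M) = -8*t
-h(-249)/z(230, -304) = -(-249)/((-8*230)) = -(-249)/(-1840) = -(-249)*(-1)/1840 = -1*249/1840 = -249/1840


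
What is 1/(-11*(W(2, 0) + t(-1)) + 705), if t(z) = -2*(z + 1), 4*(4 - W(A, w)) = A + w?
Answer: 2/1333 ≈ 0.0015004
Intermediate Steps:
W(A, w) = 4 - A/4 - w/4 (W(A, w) = 4 - (A + w)/4 = 4 + (-A/4 - w/4) = 4 - A/4 - w/4)
t(z) = -2 - 2*z (t(z) = -2*(1 + z) = -2 - 2*z)
1/(-11*(W(2, 0) + t(-1)) + 705) = 1/(-11*((4 - 1/4*2 - 1/4*0) + (-2 - 2*(-1))) + 705) = 1/(-11*((4 - 1/2 + 0) + (-2 + 2)) + 705) = 1/(-11*(7/2 + 0) + 705) = 1/(-11*7/2 + 705) = 1/(-77/2 + 705) = 1/(1333/2) = 2/1333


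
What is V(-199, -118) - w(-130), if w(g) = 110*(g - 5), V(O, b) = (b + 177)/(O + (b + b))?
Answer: 6459691/435 ≈ 14850.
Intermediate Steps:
V(O, b) = (177 + b)/(O + 2*b)
w(g) = -550 + 110*g (w(g) = 110*(-5 + g) = -550 + 110*g)
V(-199, -118) - w(-130) = (177 - 118)/(-199 + 2*(-118)) - (-550 + 110*(-130)) = 59/(-199 - 236) - (-550 - 14300) = 59/(-435) - 1*(-14850) = -1/435*59 + 14850 = -59/435 + 14850 = 6459691/435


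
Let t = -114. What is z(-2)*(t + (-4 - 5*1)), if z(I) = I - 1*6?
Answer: 984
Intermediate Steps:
z(I) = -6 + I (z(I) = I - 6 = -6 + I)
z(-2)*(t + (-4 - 5*1)) = (-6 - 2)*(-114 + (-4 - 5*1)) = -8*(-114 + (-4 - 5)) = -8*(-114 - 9) = -8*(-123) = 984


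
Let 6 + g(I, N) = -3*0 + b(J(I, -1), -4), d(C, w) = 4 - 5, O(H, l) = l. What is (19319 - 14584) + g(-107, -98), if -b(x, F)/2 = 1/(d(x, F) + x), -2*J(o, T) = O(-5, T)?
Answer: 4733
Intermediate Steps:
d(C, w) = -1
J(o, T) = -T/2
b(x, F) = -2/(-1 + x)
g(I, N) = -2 (g(I, N) = -6 + (-3*0 - 2/(-1 - 1/2*(-1))) = -6 + (0 - 2/(-1 + 1/2)) = -6 + (0 - 2/(-1/2)) = -6 + (0 - 2*(-2)) = -6 + (0 + 4) = -6 + 4 = -2)
(19319 - 14584) + g(-107, -98) = (19319 - 14584) - 2 = 4735 - 2 = 4733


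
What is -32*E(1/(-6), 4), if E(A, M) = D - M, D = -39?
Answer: 1376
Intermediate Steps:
E(A, M) = -39 - M
-32*E(1/(-6), 4) = -32*(-39 - 1*4) = -32*(-39 - 4) = -32*(-43) = 1376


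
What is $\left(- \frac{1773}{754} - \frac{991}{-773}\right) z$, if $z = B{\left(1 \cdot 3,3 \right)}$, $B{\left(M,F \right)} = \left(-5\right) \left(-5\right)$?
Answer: $- \frac{15582875}{582842} \approx -26.736$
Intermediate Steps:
$B{\left(M,F \right)} = 25$
$z = 25$
$\left(- \frac{1773}{754} - \frac{991}{-773}\right) z = \left(- \frac{1773}{754} - \frac{991}{-773}\right) 25 = \left(\left(-1773\right) \frac{1}{754} - - \frac{991}{773}\right) 25 = \left(- \frac{1773}{754} + \frac{991}{773}\right) 25 = \left(- \frac{623315}{582842}\right) 25 = - \frac{15582875}{582842}$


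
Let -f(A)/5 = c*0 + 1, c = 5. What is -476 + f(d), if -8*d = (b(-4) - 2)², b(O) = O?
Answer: -481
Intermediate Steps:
d = -9/2 (d = -(-4 - 2)²/8 = -⅛*(-6)² = -⅛*36 = -9/2 ≈ -4.5000)
f(A) = -5 (f(A) = -5*(5*0 + 1) = -5*(0 + 1) = -5*1 = -5)
-476 + f(d) = -476 - 5 = -481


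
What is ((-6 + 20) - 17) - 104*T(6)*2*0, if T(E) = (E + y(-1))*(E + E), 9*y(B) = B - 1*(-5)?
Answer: -3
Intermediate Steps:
y(B) = 5/9 + B/9 (y(B) = (B - 1*(-5))/9 = (B + 5)/9 = (5 + B)/9 = 5/9 + B/9)
T(E) = 2*E*(4/9 + E) (T(E) = (E + (5/9 + (1/9)*(-1)))*(E + E) = (E + (5/9 - 1/9))*(2*E) = (E + 4/9)*(2*E) = (4/9 + E)*(2*E) = 2*E*(4/9 + E))
((-6 + 20) - 17) - 104*T(6)*2*0 = ((-6 + 20) - 17) - 104*((2/9)*6*(4 + 9*6))*2*0 = (14 - 17) - 104*((2/9)*6*(4 + 54))*2*0 = -3 - 104*((2/9)*6*58)*2*0 = -3 - 104*(232/3)*2*0 = -3 - 48256*0/3 = -3 - 104*0 = -3 + 0 = -3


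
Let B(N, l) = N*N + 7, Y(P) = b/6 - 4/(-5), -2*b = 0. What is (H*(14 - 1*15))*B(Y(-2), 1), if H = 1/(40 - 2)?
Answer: -191/950 ≈ -0.20105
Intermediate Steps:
b = 0 (b = -½*0 = 0)
Y(P) = ⅘ (Y(P) = 0/6 - 4/(-5) = 0*(⅙) - 4*(-⅕) = 0 + ⅘ = ⅘)
B(N, l) = 7 + N² (B(N, l) = N² + 7 = 7 + N²)
H = 1/38 ≈ 0.026316
(H*(14 - 1*15))*B(Y(-2), 1) = ((14 - 1*15)/38)*(7 + (⅘)²) = ((14 - 15)/38)*(7 + 16/25) = ((1/38)*(-1))*(191/25) = -1/38*191/25 = -191/950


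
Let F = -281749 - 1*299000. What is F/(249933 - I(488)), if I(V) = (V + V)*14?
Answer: -580749/236269 ≈ -2.4580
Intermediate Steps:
I(V) = 28*V (I(V) = (2*V)*14 = 28*V)
F = -580749 (F = -281749 - 299000 = -580749)
F/(249933 - I(488)) = -580749/(249933 - 28*488) = -580749/(249933 - 1*13664) = -580749/(249933 - 13664) = -580749/236269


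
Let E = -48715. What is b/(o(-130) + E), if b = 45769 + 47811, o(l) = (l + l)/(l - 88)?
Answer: -2040044/1061961 ≈ -1.9210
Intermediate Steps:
o(l) = 2*l/(-88 + l) (o(l) = (2*l)/(-88 + l) = 2*l/(-88 + l))
b = 93580
b/(o(-130) + E) = 93580/(2*(-130)/(-88 - 130) - 48715) = 93580/(2*(-130)/(-218) - 48715) = 93580/(2*(-130)*(-1/218) - 48715) = 93580/(130/109 - 48715) = 93580/(-5309805/109) = 93580*(-109/5309805) = -2040044/1061961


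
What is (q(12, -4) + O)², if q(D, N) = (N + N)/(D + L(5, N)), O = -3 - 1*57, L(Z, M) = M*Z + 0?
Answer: 3481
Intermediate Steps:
L(Z, M) = M*Z
O = -60 (O = -3 - 57 = -60)
q(D, N) = 2*N/(D + 5*N) (q(D, N) = (N + N)/(D + N*5) = (2*N)/(D + 5*N) = 2*N/(D + 5*N))
(q(12, -4) + O)² = (2*(-4)/(12 + 5*(-4)) - 60)² = (2*(-4)/(12 - 20) - 60)² = (2*(-4)/(-8) - 60)² = (2*(-4)*(-⅛) - 60)² = (1 - 60)² = (-59)² = 3481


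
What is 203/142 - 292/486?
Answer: 28597/34506 ≈ 0.82875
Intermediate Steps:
203/142 - 292/486 = 203*(1/142) - 292*1/486 = 203/142 - 146/243 = 28597/34506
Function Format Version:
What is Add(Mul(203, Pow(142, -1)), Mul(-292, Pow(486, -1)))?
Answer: Rational(28597, 34506) ≈ 0.82875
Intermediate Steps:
Add(Mul(203, Pow(142, -1)), Mul(-292, Pow(486, -1))) = Add(Mul(203, Rational(1, 142)), Mul(-292, Rational(1, 486))) = Add(Rational(203, 142), Rational(-146, 243)) = Rational(28597, 34506)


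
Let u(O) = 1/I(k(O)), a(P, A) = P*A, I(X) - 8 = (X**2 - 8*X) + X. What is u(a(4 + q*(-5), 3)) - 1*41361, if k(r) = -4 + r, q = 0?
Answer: -661775/16 ≈ -41361.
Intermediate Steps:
I(X) = 8 + X**2 - 7*X (I(X) = 8 + ((X**2 - 8*X) + X) = 8 + (X**2 - 7*X) = 8 + X**2 - 7*X)
a(P, A) = A*P
u(O) = 1/(36 + (-4 + O)**2 - 7*O) (u(O) = 1/(8 + (-4 + O)**2 - 7*(-4 + O)) = 1/(8 + (-4 + O)**2 + (28 - 7*O)) = 1/(36 + (-4 + O)**2 - 7*O))
u(a(4 + q*(-5), 3)) - 1*41361 = 1/(52 + (3*(4 + 0*(-5)))**2 - 45*(4 + 0*(-5))) - 1*41361 = 1/(52 + (3*(4 + 0))**2 - 45*(4 + 0)) - 41361 = 1/(52 + (3*4)**2 - 45*4) - 41361 = 1/(52 + 12**2 - 15*12) - 41361 = 1/(52 + 144 - 180) - 41361 = 1/16 - 41361 = -661775/16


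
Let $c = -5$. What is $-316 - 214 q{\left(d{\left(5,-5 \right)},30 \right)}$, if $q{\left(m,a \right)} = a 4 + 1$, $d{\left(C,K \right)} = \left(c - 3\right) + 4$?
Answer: $-26210$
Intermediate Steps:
$d{\left(C,K \right)} = -4$ ($d{\left(C,K \right)} = \left(-5 - 3\right) + 4 = -8 + 4 = -4$)
$q{\left(m,a \right)} = 1 + 4 a$ ($q{\left(m,a \right)} = 4 a + 1 = 1 + 4 a$)
$-316 - 214 q{\left(d{\left(5,-5 \right)},30 \right)} = -316 - 214 \left(1 + 4 \cdot 30\right) = -316 - 214 \left(1 + 120\right) = -316 - 25894 = -26210$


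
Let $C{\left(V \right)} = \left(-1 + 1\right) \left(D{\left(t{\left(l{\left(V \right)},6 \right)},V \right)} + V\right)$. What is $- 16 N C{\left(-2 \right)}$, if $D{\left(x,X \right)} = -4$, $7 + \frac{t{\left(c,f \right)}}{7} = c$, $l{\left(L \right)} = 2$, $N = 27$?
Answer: $0$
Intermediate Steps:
$t{\left(c,f \right)} = -49 + 7 c$
$C{\left(V \right)} = 0$ ($C{\left(V \right)} = \left(-1 + 1\right) \left(-4 + V\right) = 0 \left(-4 + V\right) = 0$)
$- 16 N C{\left(-2 \right)} = \left(-16\right) 27 \cdot 0 = \left(-432\right) 0 = 0$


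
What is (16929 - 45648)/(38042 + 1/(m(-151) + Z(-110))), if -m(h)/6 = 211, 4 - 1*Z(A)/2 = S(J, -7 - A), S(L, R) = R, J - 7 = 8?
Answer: -42044616/55693487 ≈ -0.75493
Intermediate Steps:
J = 15 (J = 7 + 8 = 15)
Z(A) = 22 + 2*A (Z(A) = 8 - 2*(-7 - A) = 8 + (14 + 2*A) = 22 + 2*A)
m(h) = -1266 (m(h) = -6*211 = -1266)
(16929 - 45648)/(38042 + 1/(m(-151) + Z(-110))) = (16929 - 45648)/(38042 + 1/(-1266 + (22 + 2*(-110)))) = -28719/(38042 + 1/(-1266 + (22 - 220))) = -28719/(38042 + 1/(-1266 - 198)) = -28719/(38042 + 1/(-1464)) = -28719/(38042 - 1/1464) = -28719/55693487/1464 = -28719*1464/55693487 = -42044616/55693487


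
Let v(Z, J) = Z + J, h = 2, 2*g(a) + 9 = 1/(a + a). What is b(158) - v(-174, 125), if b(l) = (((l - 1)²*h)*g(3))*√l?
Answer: 49 - 1306397*√158/6 ≈ -2.7368e+6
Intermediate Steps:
g(a) = -9/2 + 1/(4*a) (g(a) = -9/2 + 1/(2*(a + a)) = -9/2 + 1/(2*((2*a))) = -9/2 + (1/(2*a))/2 = -9/2 + 1/(4*a))
v(Z, J) = J + Z
b(l) = -53*√l*(-1 + l)²/6 (b(l) = (((l - 1)²*2)*((¼)*(1 - 18*3)/3))*√l = (((-1 + l)²*2)*((¼)*(⅓)*(1 - 54)))*√l = ((2*(-1 + l)²)*((¼)*(⅓)*(-53)))*√l = ((2*(-1 + l)²)*(-53/12))*√l = (-53*(-1 + l)²/6)*√l = -53*√l*(-1 + l)²/6)
b(158) - v(-174, 125) = -53*√158*(-1 + 158)²/6 - (125 - 174) = -53/6*√158*157² - 1*(-49) = -53/6*√158*24649 + 49 = -1306397*√158/6 + 49 = 49 - 1306397*√158/6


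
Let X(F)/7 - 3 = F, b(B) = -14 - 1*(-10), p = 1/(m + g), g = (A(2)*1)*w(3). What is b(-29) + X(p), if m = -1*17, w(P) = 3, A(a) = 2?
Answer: 180/11 ≈ 16.364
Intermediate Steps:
g = 6 (g = (2*1)*3 = 2*3 = 6)
m = -17
p = -1/11 (p = 1/(-17 + 6) = 1/(-11) = -1/11 ≈ -0.090909)
b(B) = -4 (b(B) = -14 + 10 = -4)
X(F) = 21 + 7*F
b(-29) + X(p) = -4 + (21 + 7*(-1/11)) = -4 + (21 - 7/11) = -4 + 224/11 = 180/11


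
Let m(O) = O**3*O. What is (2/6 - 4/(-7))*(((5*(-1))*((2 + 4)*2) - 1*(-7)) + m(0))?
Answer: -1007/21 ≈ -47.952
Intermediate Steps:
m(O) = O**4
(2/6 - 4/(-7))*(((5*(-1))*((2 + 4)*2) - 1*(-7)) + m(0)) = (2/6 - 4/(-7))*(((5*(-1))*((2 + 4)*2) - 1*(-7)) + 0**4) = (2*(1/6) - 4*(-1/7))*((-30*2 + 7) + 0) = (1/3 + 4/7)*((-5*12 + 7) + 0) = 19*((-60 + 7) + 0)/21 = 19*(-53 + 0)/21 = (19/21)*(-53) = -1007/21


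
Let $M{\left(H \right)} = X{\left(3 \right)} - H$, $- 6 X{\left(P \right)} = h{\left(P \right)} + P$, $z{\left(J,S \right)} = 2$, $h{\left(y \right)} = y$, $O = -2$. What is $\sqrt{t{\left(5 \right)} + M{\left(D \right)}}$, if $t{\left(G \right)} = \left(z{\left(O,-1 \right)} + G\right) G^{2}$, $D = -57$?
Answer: $\sqrt{231} \approx 15.199$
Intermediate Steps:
$X{\left(P \right)} = - \frac{P}{3}$ ($X{\left(P \right)} = - \frac{P + P}{6} = - \frac{2 P}{6} = - \frac{P}{3}$)
$t{\left(G \right)} = G^{2} \left(2 + G\right)$ ($t{\left(G \right)} = \left(2 + G\right) G^{2} = G^{2} \left(2 + G\right)$)
$M{\left(H \right)} = -1 - H$ ($M{\left(H \right)} = \left(- \frac{1}{3}\right) 3 - H = -1 - H$)
$\sqrt{t{\left(5 \right)} + M{\left(D \right)}} = \sqrt{5^{2} \left(2 + 5\right) - -56} = \sqrt{25 \cdot 7 + \left(-1 + 57\right)} = \sqrt{175 + 56} = \sqrt{231}$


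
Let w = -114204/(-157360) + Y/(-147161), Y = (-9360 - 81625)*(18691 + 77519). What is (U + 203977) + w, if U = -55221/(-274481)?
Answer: 59807899036199371273/227008089238420 ≈ 2.6346e+5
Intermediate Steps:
U = 55221/274481 (U = -55221*(-1/274481) = 55221/274481 ≈ 0.20118)
Y = -8753666850 (Y = -90985*96210 = -8753666850)
w = 49196207924673/827044820 (w = -114204/(-157360) - 8753666850/(-147161) = -114204*(-1/157360) - 8753666850*(-1/147161) = 28551/39340 + 8753666850/147161 = 49196207924673/827044820 ≈ 59484.)
(U + 203977) + w = (55221/274481 + 203977) + 49196207924673/827044820 = 55987866158/274481 + 49196207924673/827044820 = 59807899036199371273/227008089238420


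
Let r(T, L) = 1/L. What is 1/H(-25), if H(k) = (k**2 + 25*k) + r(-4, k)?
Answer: -25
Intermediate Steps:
H(k) = 1/k + k**2 + 25*k (H(k) = (k**2 + 25*k) + 1/k = 1/k + k**2 + 25*k)
1/H(-25) = 1/((1 + (-25)**2*(25 - 25))/(-25)) = 1/(-(1 + 625*0)/25) = 1/(-(1 + 0)/25) = 1/(-1/25*1) = 1/(-1/25) = -25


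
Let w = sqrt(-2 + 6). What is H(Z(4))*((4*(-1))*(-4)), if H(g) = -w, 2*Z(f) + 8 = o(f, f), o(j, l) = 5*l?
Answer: -32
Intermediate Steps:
Z(f) = -4 + 5*f/2 (Z(f) = -4 + (5*f)/2 = -4 + 5*f/2)
w = 2 (w = sqrt(4) = 2)
H(g) = -2 (H(g) = -1*2 = -2)
H(Z(4))*((4*(-1))*(-4)) = -2*4*(-1)*(-4) = -(-8)*(-4) = -2*16 = -32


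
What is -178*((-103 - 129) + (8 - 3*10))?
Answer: 45212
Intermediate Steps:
-178*((-103 - 129) + (8 - 3*10)) = -178*(-232 + (8 - 30)) = -178*(-232 - 22) = -178*(-254) = 45212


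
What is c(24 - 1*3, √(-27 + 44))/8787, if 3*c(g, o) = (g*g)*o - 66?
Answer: -22/8787 + 49*√17/2929 ≈ 0.066473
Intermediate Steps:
c(g, o) = -22 + o*g²/3 (c(g, o) = ((g*g)*o - 66)/3 = (g²*o - 66)/3 = (o*g² - 66)/3 = (-66 + o*g²)/3 = -22 + o*g²/3)
c(24 - 1*3, √(-27 + 44))/8787 = (-22 + √(-27 + 44)*(24 - 1*3)²/3)/8787 = (-22 + √17*(24 - 3)²/3)*(1/8787) = (-22 + (⅓)*√17*21²)*(1/8787) = (-22 + (⅓)*√17*441)*(1/8787) = (-22 + 147*√17)*(1/8787) = -22/8787 + 49*√17/2929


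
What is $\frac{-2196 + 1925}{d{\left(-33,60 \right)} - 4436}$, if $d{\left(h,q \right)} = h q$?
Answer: $\frac{271}{6416} \approx 0.042238$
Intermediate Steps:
$\frac{-2196 + 1925}{d{\left(-33,60 \right)} - 4436} = \frac{-2196 + 1925}{\left(-33\right) 60 - 4436} = - \frac{271}{-1980 - 4436} = - \frac{271}{-6416} = \left(-271\right) \left(- \frac{1}{6416}\right) = \frac{271}{6416}$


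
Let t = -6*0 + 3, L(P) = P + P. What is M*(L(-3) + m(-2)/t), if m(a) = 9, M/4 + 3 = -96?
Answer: 1188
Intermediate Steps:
M = -396 (M = -12 + 4*(-96) = -12 - 384 = -396)
L(P) = 2*P
t = 3 (t = 0 + 3 = 3)
M*(L(-3) + m(-2)/t) = -396*(2*(-3) + 9/3) = -396*(-6 + 9*(⅓)) = -396*(-6 + 3) = -396*(-3) = 1188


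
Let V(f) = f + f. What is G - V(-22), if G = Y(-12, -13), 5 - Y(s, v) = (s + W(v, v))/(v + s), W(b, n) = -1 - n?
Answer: 49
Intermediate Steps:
Y(s, v) = 5 - (-1 + s - v)/(s + v) (Y(s, v) = 5 - (s + (-1 - v))/(v + s) = 5 - (-1 + s - v)/(s + v))
V(f) = 2*f
G = 5 (G = (1 + 4*(-12) + 6*(-13))/(-12 - 13) = (1 - 48 - 78)/(-25) = -1/25*(-125) = 5)
G - V(-22) = 5 - 2*(-22) = 5 - 1*(-44) = 5 + 44 = 49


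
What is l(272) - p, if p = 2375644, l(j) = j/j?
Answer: -2375643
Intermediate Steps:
l(j) = 1
l(272) - p = 1 - 1*2375644 = 1 - 2375644 = -2375643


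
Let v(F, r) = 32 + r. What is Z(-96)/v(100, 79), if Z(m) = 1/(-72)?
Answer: -1/7992 ≈ -0.00012513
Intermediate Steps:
Z(m) = -1/72
Z(-96)/v(100, 79) = -1/(72*(32 + 79)) = -1/72/111 = -1/72*1/111 = -1/7992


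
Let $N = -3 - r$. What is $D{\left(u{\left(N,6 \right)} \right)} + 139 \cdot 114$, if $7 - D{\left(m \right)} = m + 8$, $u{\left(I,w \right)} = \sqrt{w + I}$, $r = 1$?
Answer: $15845 - \sqrt{2} \approx 15844.0$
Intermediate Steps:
$N = -4$ ($N = -3 - 1 = -4$)
$u{\left(I,w \right)} = \sqrt{I + w}$
$D{\left(m \right)} = -1 - m$ ($D{\left(m \right)} = 7 - \left(m + 8\right) = 7 - \left(8 + m\right) = -1 - m$)
$D{\left(u{\left(N,6 \right)} \right)} + 139 \cdot 114 = \left(-1 - \sqrt{-4 + 6}\right) + 139 \cdot 114 = \left(-1 - \sqrt{2}\right) + 15846 = 15845 - \sqrt{2}$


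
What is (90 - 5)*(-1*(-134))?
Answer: 11390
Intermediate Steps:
(90 - 5)*(-1*(-134)) = 85*134 = 11390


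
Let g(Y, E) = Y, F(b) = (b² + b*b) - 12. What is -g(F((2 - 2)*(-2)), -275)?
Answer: 12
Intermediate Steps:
F(b) = -12 + 2*b² (F(b) = (b² + b²) - 12 = 2*b² - 12 = -12 + 2*b²)
-g(F((2 - 2)*(-2)), -275) = -(-12 + 2*((2 - 2)*(-2))²) = -(-12 + 2*(0*(-2))²) = -(-12 + 2*0²) = -(-12 + 2*0) = -(-12 + 0) = -1*(-12) = 12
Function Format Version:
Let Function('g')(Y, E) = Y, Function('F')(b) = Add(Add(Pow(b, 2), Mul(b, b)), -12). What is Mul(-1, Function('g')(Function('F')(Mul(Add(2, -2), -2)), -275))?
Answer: 12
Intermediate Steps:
Function('F')(b) = Add(-12, Mul(2, Pow(b, 2))) (Function('F')(b) = Add(Add(Pow(b, 2), Pow(b, 2)), -12) = Add(Mul(2, Pow(b, 2)), -12) = Add(-12, Mul(2, Pow(b, 2))))
Mul(-1, Function('g')(Function('F')(Mul(Add(2, -2), -2)), -275)) = Mul(-1, Add(-12, Mul(2, Pow(Mul(Add(2, -2), -2), 2)))) = Mul(-1, Add(-12, Mul(2, Pow(Mul(0, -2), 2)))) = Mul(-1, Add(-12, Mul(2, Pow(0, 2)))) = Mul(-1, Add(-12, Mul(2, 0))) = Mul(-1, Add(-12, 0)) = Mul(-1, -12) = 12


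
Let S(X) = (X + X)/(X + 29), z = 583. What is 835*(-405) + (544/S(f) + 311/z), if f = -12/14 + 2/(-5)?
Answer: -200655198/583 ≈ -3.4418e+5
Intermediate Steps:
f = -44/35 (f = -12*1/14 + 2*(-1/5) = -6/7 - 2/5 = -44/35 ≈ -1.2571)
S(X) = 2*X/(29 + X) (S(X) = (2*X)/(29 + X) = 2*X/(29 + X))
835*(-405) + (544/S(f) + 311/z) = 835*(-405) + (544/((2*(-44/35)/(29 - 44/35))) + 311/583) = -338175 + (544/((2*(-44/35)/(971/35))) + 311*(1/583)) = -338175 + (544/((2*(-44/35)*(35/971))) + 311/583) = -338175 + (544/(-88/971) + 311/583) = -338175 + (544*(-971/88) + 311/583) = -338175 + (-66028/11 + 311/583) = -338175 - 3499173/583 = -200655198/583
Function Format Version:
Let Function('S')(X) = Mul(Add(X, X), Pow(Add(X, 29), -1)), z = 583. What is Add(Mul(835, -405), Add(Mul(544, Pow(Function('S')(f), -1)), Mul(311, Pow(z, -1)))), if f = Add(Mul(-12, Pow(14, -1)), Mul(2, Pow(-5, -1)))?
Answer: Rational(-200655198, 583) ≈ -3.4418e+5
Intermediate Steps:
f = Rational(-44, 35) (f = Add(Mul(-12, Rational(1, 14)), Mul(2, Rational(-1, 5))) = Add(Rational(-6, 7), Rational(-2, 5)) = Rational(-44, 35) ≈ -1.2571)
Function('S')(X) = Mul(2, X, Pow(Add(29, X), -1)) (Function('S')(X) = Mul(Mul(2, X), Pow(Add(29, X), -1)) = Mul(2, X, Pow(Add(29, X), -1)))
Add(Mul(835, -405), Add(Mul(544, Pow(Function('S')(f), -1)), Mul(311, Pow(z, -1)))) = Add(Mul(835, -405), Add(Mul(544, Pow(Mul(2, Rational(-44, 35), Pow(Add(29, Rational(-44, 35)), -1)), -1)), Mul(311, Pow(583, -1)))) = Add(-338175, Add(Mul(544, Pow(Mul(2, Rational(-44, 35), Pow(Rational(971, 35), -1)), -1)), Mul(311, Rational(1, 583)))) = Add(-338175, Add(Mul(544, Pow(Mul(2, Rational(-44, 35), Rational(35, 971)), -1)), Rational(311, 583))) = Add(-338175, Add(Mul(544, Pow(Rational(-88, 971), -1)), Rational(311, 583))) = Add(-338175, Add(Mul(544, Rational(-971, 88)), Rational(311, 583))) = Add(-338175, Add(Rational(-66028, 11), Rational(311, 583))) = Add(-338175, Rational(-3499173, 583)) = Rational(-200655198, 583)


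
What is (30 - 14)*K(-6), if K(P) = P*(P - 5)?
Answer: 1056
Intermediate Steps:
K(P) = P*(-5 + P)
(30 - 14)*K(-6) = (30 - 14)*(-6*(-5 - 6)) = 16*(-6*(-11)) = 16*66 = 1056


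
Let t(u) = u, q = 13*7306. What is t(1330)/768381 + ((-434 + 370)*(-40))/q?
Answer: 1046688050/36489645309 ≈ 0.028685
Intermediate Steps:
q = 94978
t(1330)/768381 + ((-434 + 370)*(-40))/q = 1330/768381 + ((-434 + 370)*(-40))/94978 = 1330*(1/768381) - 64*(-40)*(1/94978) = 1330/768381 + 2560*(1/94978) = 1330/768381 + 1280/47489 = 1046688050/36489645309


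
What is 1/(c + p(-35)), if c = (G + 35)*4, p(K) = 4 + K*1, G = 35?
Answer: 1/249 ≈ 0.0040161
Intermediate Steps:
p(K) = 4 + K
c = 280 (c = (35 + 35)*4 = 70*4 = 280)
1/(c + p(-35)) = 1/(280 + (4 - 35)) = 1/(280 - 31) = 1/249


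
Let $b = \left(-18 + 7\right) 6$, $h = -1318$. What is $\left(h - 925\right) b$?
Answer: $148038$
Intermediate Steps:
$b = -66$ ($b = \left(-11\right) 6 = -66$)
$\left(h - 925\right) b = \left(-1318 - 925\right) \left(-66\right) = \left(-2243\right) \left(-66\right) = 148038$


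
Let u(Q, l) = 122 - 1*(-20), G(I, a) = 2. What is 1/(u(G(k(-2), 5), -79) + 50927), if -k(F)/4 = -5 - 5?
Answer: 1/51069 ≈ 1.9581e-5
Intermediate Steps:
k(F) = 40 (k(F) = -4*(-5 - 5) = -4*(-10) = 40)
u(Q, l) = 142 (u(Q, l) = 122 + 20 = 142)
1/(u(G(k(-2), 5), -79) + 50927) = 1/(142 + 50927) = 1/51069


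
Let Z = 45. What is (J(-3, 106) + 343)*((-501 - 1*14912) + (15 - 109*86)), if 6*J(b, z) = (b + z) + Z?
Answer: -27323516/3 ≈ -9.1078e+6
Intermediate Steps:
J(b, z) = 15/2 + b/6 + z/6 (J(b, z) = ((b + z) + 45)/6 = (45 + b + z)/6 = 15/2 + b/6 + z/6)
(J(-3, 106) + 343)*((-501 - 1*14912) + (15 - 109*86)) = ((15/2 + (1/6)*(-3) + (1/6)*106) + 343)*((-501 - 1*14912) + (15 - 109*86)) = ((15/2 - 1/2 + 53/3) + 343)*((-501 - 14912) + (15 - 9374)) = (74/3 + 343)*(-15413 - 9359) = (1103/3)*(-24772) = -27323516/3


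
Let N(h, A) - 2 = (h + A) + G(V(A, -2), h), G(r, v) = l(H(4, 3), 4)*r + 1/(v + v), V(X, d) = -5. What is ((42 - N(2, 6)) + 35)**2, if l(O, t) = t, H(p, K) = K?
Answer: 120409/16 ≈ 7525.6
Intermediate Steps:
G(r, v) = 1/(2*v) + 4*r (G(r, v) = 4*r + 1/(v + v) = 4*r + 1/(2*v) = 1/(2*v) + 4*r)
N(h, A) = -18 + A + h + 1/(2*h) (N(h, A) = 2 + ((h + A) + (1/(2*h) + 4*(-5))) = 2 + ((A + h) + (1/(2*h) - 20)) = 2 + ((A + h) + (-20 + 1/(2*h))) = 2 + (-20 + A + h + 1/(2*h)) = -18 + A + h + 1/(2*h))
((42 - N(2, 6)) + 35)**2 = ((42 - (-18 + 6 + 2 + (1/2)/2)) + 35)**2 = ((42 - (-18 + 6 + 2 + (1/2)*(1/2))) + 35)**2 = ((42 - (-18 + 6 + 2 + 1/4)) + 35)**2 = ((42 - 1*(-39/4)) + 35)**2 = ((42 + 39/4) + 35)**2 = (207/4 + 35)**2 = (347/4)**2 = 120409/16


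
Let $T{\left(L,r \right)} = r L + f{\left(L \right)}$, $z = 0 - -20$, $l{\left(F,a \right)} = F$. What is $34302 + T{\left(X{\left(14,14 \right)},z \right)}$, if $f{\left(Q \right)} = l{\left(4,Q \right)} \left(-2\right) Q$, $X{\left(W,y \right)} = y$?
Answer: $34470$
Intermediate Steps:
$z = 20$ ($z = 0 + 20 = 20$)
$f{\left(Q \right)} = - 8 Q$ ($f{\left(Q \right)} = 4 \left(-2\right) Q = - 8 Q$)
$T{\left(L,r \right)} = - 8 L + L r$ ($T{\left(L,r \right)} = r L - 8 L = L r - 8 L = - 8 L + L r$)
$34302 + T{\left(X{\left(14,14 \right)},z \right)} = 34302 + 14 \left(-8 + 20\right) = 34302 + 14 \cdot 12 = 34302 + 168 = 34470$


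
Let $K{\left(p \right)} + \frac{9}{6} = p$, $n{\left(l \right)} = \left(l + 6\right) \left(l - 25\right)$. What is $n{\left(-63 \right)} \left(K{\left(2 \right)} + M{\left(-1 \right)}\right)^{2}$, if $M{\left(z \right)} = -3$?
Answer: $31350$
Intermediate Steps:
$n{\left(l \right)} = \left(-25 + l\right) \left(6 + l\right)$ ($n{\left(l \right)} = \left(6 + l\right) \left(-25 + l\right) = \left(-25 + l\right) \left(6 + l\right)$)
$K{\left(p \right)} = - \frac{3}{2} + p$
$n{\left(-63 \right)} \left(K{\left(2 \right)} + M{\left(-1 \right)}\right)^{2} = \left(-150 + \left(-63\right)^{2} - -1197\right) \left(\left(- \frac{3}{2} + 2\right) - 3\right)^{2} = \left(-150 + 3969 + 1197\right) \left(\frac{1}{2} - 3\right)^{2} = 5016 \left(- \frac{5}{2}\right)^{2} = 5016 \cdot \frac{25}{4} = 31350$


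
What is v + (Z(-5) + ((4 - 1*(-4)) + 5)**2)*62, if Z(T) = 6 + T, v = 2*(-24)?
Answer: 10492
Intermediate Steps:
v = -48
v + (Z(-5) + ((4 - 1*(-4)) + 5)**2)*62 = -48 + ((6 - 5) + ((4 - 1*(-4)) + 5)**2)*62 = -48 + (1 + ((4 + 4) + 5)**2)*62 = -48 + (1 + (8 + 5)**2)*62 = -48 + (1 + 13**2)*62 = -48 + (1 + 169)*62 = -48 + 170*62 = -48 + 10540 = 10492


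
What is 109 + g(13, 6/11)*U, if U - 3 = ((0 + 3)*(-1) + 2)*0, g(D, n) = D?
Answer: 148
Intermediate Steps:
U = 3 (U = 3 + ((0 + 3)*(-1) + 2)*0 = 3 + (3*(-1) + 2)*0 = 3 + (-3 + 2)*0 = 3 - 1*0 = 3 + 0 = 3)
109 + g(13, 6/11)*U = 109 + 13*3 = 109 + 39 = 148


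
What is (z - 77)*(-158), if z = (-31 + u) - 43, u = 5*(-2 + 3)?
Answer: 23068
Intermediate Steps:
u = 5 (u = 5*1 = 5)
z = -69 (z = (-31 + 5) - 43 = -26 - 43 = -69)
(z - 77)*(-158) = (-69 - 77)*(-158) = -146*(-158) = 23068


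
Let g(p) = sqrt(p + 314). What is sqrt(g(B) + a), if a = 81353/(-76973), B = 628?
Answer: sqrt(-6261984469 + 5924842729*sqrt(942))/76973 ≈ 5.4438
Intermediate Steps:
g(p) = sqrt(314 + p)
a = -81353/76973 (a = 81353*(-1/76973) = -81353/76973 ≈ -1.0569)
sqrt(g(B) + a) = sqrt(sqrt(314 + 628) - 81353/76973) = sqrt(sqrt(942) - 81353/76973) = sqrt(-81353/76973 + sqrt(942))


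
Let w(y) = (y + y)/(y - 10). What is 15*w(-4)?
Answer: 60/7 ≈ 8.5714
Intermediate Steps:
w(y) = 2*y/(-10 + y) (w(y) = (2*y)/(-10 + y) = 2*y/(-10 + y))
15*w(-4) = 15*(2*(-4)/(-10 - 4)) = 15*(2*(-4)/(-14)) = 15*(2*(-4)*(-1/14)) = 15*(4/7) = 60/7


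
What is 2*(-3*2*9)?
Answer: -108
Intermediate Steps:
2*(-3*2*9) = 2*(-6*9) = 2*(-54) = -108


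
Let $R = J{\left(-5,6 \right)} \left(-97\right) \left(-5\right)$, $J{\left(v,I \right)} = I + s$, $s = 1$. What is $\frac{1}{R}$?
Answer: $\frac{1}{3395} \approx 0.00029455$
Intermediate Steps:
$J{\left(v,I \right)} = 1 + I$ ($J{\left(v,I \right)} = I + 1 = 1 + I$)
$R = 3395$ ($R = \left(1 + 6\right) \left(-97\right) \left(-5\right) = 7 \left(-97\right) \left(-5\right) = \left(-679\right) \left(-5\right) = 3395$)
$\frac{1}{R} = \frac{1}{3395}$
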